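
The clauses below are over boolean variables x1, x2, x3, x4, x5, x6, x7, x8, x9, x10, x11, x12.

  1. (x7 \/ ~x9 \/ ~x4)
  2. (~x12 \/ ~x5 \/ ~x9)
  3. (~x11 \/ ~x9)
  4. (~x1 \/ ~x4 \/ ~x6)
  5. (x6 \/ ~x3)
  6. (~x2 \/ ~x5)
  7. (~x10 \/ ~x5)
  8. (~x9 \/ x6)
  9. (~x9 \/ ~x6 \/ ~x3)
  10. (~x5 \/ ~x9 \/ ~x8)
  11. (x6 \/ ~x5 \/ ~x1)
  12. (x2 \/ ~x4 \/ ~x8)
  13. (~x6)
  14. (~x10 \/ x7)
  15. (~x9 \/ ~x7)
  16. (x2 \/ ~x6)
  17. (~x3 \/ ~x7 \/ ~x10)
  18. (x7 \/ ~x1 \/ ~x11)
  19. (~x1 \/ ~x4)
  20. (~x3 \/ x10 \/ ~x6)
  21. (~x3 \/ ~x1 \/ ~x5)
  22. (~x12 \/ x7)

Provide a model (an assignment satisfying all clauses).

x1=0, x2=0, x3=0, x4=0, x5=0, x6=0, x7=1, x8=1, x9=0, x10=0, x11=1, x12=1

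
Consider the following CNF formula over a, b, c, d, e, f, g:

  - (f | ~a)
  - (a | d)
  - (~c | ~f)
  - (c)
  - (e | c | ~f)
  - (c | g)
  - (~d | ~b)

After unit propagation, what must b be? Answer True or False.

False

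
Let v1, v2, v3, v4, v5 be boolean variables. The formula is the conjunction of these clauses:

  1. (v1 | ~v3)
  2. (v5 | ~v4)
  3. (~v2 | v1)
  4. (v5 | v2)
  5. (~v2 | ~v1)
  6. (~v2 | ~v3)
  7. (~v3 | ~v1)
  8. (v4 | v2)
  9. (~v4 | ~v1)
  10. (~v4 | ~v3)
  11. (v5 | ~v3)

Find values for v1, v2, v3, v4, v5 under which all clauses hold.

v3 occurs only negated in the remaining clauses — set v3 = False.
Pure literal: v5 appears only positively; assign v5 = True.
Try v1 = False.
  then v2 is forced to False.
  then v4 is forced to True.

v1 = False  v2 = False  v3 = False  v4 = True  v5 = True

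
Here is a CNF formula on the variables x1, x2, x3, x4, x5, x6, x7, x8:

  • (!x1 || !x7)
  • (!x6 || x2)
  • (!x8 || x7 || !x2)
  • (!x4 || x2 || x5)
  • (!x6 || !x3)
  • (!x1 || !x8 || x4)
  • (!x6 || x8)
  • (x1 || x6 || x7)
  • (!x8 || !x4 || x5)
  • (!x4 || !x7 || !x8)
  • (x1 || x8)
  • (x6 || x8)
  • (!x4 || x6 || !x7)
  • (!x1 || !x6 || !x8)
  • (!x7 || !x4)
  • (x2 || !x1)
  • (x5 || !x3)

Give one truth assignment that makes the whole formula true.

x1 = 0  x2 = 1  x3 = 0  x4 = 0  x5 = 1  x6 = 1  x7 = 1  x8 = 1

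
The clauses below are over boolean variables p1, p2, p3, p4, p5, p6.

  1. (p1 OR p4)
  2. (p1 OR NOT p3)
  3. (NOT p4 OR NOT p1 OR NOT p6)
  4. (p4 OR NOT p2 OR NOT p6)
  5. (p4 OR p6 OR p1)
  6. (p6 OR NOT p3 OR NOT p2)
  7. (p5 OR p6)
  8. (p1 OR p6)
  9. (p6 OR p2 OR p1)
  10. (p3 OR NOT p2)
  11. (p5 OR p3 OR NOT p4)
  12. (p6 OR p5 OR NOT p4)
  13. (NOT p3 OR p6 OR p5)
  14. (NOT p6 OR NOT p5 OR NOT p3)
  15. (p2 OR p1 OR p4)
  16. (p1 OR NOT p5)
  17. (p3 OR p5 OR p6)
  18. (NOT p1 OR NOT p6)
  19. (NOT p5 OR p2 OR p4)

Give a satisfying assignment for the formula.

p1 = 1  p2 = 0  p3 = 0  p4 = 1  p5 = 1  p6 = 0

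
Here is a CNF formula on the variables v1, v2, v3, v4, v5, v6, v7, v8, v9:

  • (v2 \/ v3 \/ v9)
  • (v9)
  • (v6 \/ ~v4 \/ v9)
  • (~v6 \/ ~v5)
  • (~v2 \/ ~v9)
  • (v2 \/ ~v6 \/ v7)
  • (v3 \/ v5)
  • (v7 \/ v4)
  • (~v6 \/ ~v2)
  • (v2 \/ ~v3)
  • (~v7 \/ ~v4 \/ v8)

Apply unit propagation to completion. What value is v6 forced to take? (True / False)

False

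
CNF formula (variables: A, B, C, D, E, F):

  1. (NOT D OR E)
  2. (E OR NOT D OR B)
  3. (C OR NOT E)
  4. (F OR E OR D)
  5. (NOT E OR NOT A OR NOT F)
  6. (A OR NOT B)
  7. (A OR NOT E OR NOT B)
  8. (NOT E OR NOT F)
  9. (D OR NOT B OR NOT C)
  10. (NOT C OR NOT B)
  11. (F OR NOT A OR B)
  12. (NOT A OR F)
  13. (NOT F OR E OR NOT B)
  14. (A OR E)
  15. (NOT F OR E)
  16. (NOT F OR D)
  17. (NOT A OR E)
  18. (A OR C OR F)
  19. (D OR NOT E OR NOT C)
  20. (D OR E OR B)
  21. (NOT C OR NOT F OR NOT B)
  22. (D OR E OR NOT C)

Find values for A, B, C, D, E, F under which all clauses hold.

A=0, B=0, C=1, D=1, E=1, F=0

Check each clause:
  1. (NOT D OR E) — E is true.
  2. (B OR NOT D OR E) — E is true.
  3. (C OR NOT E) — C is true.
  4. (E OR D OR F) — D is true.
  5. (NOT F OR NOT A OR NOT E) — NOT F is true.
  6. (A OR NOT B) — NOT B is true.
  7. (NOT B OR A OR NOT E) — NOT B is true.
  8. (NOT E OR NOT F) — NOT F is true.
  9. (NOT C OR NOT B OR D) — D is true.
  10. (NOT C OR NOT B) — NOT B is true.
  11. (B OR NOT A OR F) — NOT A is true.
  12. (NOT A OR F) — NOT A is true.
  13. (NOT F OR E OR NOT B) — NOT F is true.
  14. (A OR E) — E is true.
  15. (E OR NOT F) — NOT F is true.
  16. (D OR NOT F) — NOT F is true.
  17. (NOT A OR E) — E is true.
  18. (C OR A OR F) — C is true.
  19. (NOT E OR D OR NOT C) — D is true.
  20. (E OR B OR D) — D is true.
  21. (NOT B OR NOT C OR NOT F) — NOT F is true.
  22. (NOT C OR E OR D) — E is true.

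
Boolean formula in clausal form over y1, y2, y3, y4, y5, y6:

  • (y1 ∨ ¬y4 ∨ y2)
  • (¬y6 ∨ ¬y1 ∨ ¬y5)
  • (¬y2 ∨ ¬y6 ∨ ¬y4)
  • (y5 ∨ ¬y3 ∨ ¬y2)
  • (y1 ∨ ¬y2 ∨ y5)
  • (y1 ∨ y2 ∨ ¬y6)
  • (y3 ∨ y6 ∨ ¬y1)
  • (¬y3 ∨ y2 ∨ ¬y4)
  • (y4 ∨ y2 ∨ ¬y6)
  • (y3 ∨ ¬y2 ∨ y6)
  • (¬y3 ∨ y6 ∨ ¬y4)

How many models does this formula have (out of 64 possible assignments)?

Case analysis on y2 and y6:
  y2=T, y6=T: remaining (y1,y3,y4,y5) ∈ {(F,F,F,T); (F,T,F,T); (T,F,F,F)} — 3.
  y2=T, y6=F: remaining (y1,y3,y4,y5) ∈ {(F,T,F,T); (T,T,F,T)} — 2.
  y2=F, y6=T: remaining (y1,y3,y4,y5) ∈ {(T,F,T,F)} — 1.
  y2=F, y6=F: y5 free; 3 ways for (y1,y3,y4) × 2^1 = 6.
Total: 3 + 2 + 1 + 6 = 12.

12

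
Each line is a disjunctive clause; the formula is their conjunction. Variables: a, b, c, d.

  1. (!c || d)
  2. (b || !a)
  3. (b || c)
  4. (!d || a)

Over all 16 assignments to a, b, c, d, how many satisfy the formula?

4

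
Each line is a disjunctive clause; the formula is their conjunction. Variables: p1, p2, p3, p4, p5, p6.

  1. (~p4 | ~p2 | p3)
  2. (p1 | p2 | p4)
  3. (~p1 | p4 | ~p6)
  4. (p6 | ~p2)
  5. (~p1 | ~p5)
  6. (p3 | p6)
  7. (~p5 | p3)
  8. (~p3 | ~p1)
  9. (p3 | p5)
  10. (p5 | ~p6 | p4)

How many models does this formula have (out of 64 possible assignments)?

Case analysis on p3 and p1:
  p3=1, p1=1: a clause becomes empty — 0.
  p3=1, p1=0: 7 of the 16 assignments to (p2,p4,p5,p6) work.
  p3=0, p1=1: a clause becomes empty — 0.
  p3=0, p1=0: a clause becomes empty — 0.
Total: 0 + 7 + 0 + 0 = 7.

7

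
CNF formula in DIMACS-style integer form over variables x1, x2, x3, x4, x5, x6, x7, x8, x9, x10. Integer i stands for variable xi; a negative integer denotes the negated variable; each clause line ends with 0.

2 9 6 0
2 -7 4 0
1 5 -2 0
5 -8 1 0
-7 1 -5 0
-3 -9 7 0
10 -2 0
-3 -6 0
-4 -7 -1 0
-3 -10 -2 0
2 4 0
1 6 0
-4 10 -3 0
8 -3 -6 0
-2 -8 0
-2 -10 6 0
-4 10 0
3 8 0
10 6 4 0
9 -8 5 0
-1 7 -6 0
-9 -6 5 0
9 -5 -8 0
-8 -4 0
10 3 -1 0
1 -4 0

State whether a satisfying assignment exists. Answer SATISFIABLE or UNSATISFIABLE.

x1 = True:
  x2 = True:
    propagation gives x10=True, x3=False, x8=False; an empty clause results — contradiction.
  x2 = False:
    propagation gives x4=True, x7=False, x10=True, x6=False; an empty clause results — contradiction.
x1 = False:
  propagation gives x6=True, x3=False, x8=True, x5=True; an empty clause results — contradiction.
Every branch closes, so no satisfying assignment exists.

UNSATISFIABLE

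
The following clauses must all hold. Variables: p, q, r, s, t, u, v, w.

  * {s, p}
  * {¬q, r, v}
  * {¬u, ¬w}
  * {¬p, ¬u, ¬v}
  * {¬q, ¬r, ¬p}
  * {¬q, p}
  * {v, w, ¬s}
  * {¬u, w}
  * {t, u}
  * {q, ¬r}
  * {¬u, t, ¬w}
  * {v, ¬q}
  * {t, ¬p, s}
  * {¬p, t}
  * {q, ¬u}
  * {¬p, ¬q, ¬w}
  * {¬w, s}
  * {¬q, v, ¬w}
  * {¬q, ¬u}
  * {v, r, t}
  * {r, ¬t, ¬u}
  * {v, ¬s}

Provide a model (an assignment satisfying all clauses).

Branch on p: take p = False.
  then s is forced to True.
  then q is forced to False.
  then r is forced to False.
  then u is forced to False.
  then t is forced to True.
  then v is forced to True.
w is now unconstrained; take w = True.
Every clause has at least one true literal under this assignment.
Check each clause:
  1. {p, s} — s is true.
  2. {v, ¬q, r} — ¬q is true.
  3. {¬u, ¬w} — ¬u is true.
  4. {¬v, ¬u, ¬p} — ¬u is true.
  5. {¬q, ¬p, ¬r} — ¬r is true.
  6. {p, ¬q} — ¬q is true.
  7. {¬s, w, v} — w is true.
  8. {¬u, w} — w is true.
  9. {t, u} — t is true.
  10. {q, ¬r} — ¬r is true.
  11. {t, ¬w, ¬u} — ¬u is true.
  12. {¬q, v} — ¬q is true.
  13. {s, t, ¬p} — s is true.
  14. {t, ¬p} — t is true.
  15. {¬u, q} — ¬u is true.
  16. {¬p, ¬w, ¬q} — ¬q is true.
  17. {s, ¬w} — s is true.
  18. {¬q, ¬w, v} — ¬q is true.
  19. {¬u, ¬q} — ¬u is true.
  20. {t, r, v} — t is true.
  21. {¬u, ¬t, r} — ¬u is true.
  22. {v, ¬s} — v is true.

p = F, q = F, r = F, s = T, t = T, u = F, v = T, w = T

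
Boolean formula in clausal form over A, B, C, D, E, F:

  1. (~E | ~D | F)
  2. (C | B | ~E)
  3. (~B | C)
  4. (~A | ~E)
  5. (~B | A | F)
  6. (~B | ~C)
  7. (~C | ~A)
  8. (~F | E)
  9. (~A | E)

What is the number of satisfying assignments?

7

Split on E, then A.
  E=T, A=T: a clause becomes empty — 0.
  E=T, A=F: remaining (B,C,D,F) ∈ {(F,T,F,F); (F,T,F,T); (F,T,T,T)} — 3.
  E=F, A=T: a clause becomes empty — 0.
  E=F, A=F: remaining (B,C,D,F) ∈ {(F,F,F,F); (F,F,T,F); (F,T,F,F); (F,T,T,F)} — 4.
Total: 0 + 3 + 0 + 4 = 7.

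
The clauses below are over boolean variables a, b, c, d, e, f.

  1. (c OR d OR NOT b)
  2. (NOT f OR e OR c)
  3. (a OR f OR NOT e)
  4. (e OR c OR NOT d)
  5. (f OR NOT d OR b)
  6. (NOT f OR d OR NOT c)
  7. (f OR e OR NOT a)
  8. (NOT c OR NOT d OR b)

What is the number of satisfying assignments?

19

Case analysis on c and d:
  c=1, d=1: 6 of the 16 assignments to (a,b,e,f) work.
  c=1, d=0: remaining (a,b,e,f) ∈ {(0,0,0,0); (0,1,0,0); (1,0,1,0); (1,1,1,0)} — 4.
  c=0, d=1: 5 of the 16 assignments to (a,b,e,f) work.
  c=0, d=0: remaining (a,b,e,f) ∈ {(0,0,0,0); (0,0,1,1); (1,0,1,0); (1,0,1,1)} — 4.
Total: 6 + 4 + 5 + 4 = 19.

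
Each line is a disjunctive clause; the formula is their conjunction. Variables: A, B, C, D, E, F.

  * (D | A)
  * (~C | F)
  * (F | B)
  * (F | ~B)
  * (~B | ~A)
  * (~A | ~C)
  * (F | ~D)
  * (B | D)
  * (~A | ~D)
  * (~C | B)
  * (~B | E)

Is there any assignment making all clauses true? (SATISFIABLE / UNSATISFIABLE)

SATISFIABLE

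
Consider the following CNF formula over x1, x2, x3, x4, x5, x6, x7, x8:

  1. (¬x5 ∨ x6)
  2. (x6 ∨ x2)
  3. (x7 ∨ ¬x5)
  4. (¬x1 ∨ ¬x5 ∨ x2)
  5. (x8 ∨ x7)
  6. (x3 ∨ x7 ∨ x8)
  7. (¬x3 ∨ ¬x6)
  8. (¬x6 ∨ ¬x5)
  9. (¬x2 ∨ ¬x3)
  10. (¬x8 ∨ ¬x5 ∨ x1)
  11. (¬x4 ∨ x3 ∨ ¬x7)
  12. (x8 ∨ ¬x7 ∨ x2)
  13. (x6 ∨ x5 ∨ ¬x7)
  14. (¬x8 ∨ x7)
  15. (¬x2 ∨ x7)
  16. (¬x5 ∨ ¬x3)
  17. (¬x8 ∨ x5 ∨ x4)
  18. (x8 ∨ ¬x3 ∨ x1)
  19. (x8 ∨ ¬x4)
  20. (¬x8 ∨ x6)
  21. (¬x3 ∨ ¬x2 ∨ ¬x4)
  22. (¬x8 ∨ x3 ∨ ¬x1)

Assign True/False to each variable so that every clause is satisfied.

Try x1 = True.
Set x2 = True and propagate.
  then x3 is forced to False.
  then x7 is forced to True.
  then x4 is forced to False.
  then x8 is forced to False.
Set x5 = False and propagate.
  then x6 is forced to True.
Check each clause:
  1. (x6 ∨ ¬x5) — ¬x5 is true.
  2. (x2 ∨ x6) — x2 is true.
  3. (x7 ∨ ¬x5) — ¬x5 is true.
  4. (¬x1 ∨ ¬x5 ∨ x2) — x2 is true.
  5. (x8 ∨ x7) — x7 is true.
  6. (x3 ∨ x8 ∨ x7) — x7 is true.
  7. (¬x6 ∨ ¬x3) — ¬x3 is true.
  8. (¬x5 ∨ ¬x6) — ¬x5 is true.
  9. (¬x3 ∨ ¬x2) — ¬x3 is true.
  10. (¬x8 ∨ x1 ∨ ¬x5) — ¬x8 is true.
  11. (¬x7 ∨ x3 ∨ ¬x4) — ¬x4 is true.
  12. (x2 ∨ ¬x7 ∨ x8) — x2 is true.
  13. (x6 ∨ x5 ∨ ¬x7) — x6 is true.
  14. (x7 ∨ ¬x8) — ¬x8 is true.
  15. (¬x2 ∨ x7) — x7 is true.
  16. (¬x3 ∨ ¬x5) — ¬x5 is true.
  17. (x4 ∨ x5 ∨ ¬x8) — ¬x8 is true.
  18. (x1 ∨ x8 ∨ ¬x3) — x1 is true.
  19. (x8 ∨ ¬x4) — ¬x4 is true.
  20. (¬x8 ∨ x6) — ¬x8 is true.
  21. (¬x2 ∨ ¬x4 ∨ ¬x3) — ¬x4 is true.
  22. (¬x1 ∨ ¬x8 ∨ x3) — ¬x8 is true.

x1=True, x2=True, x3=False, x4=False, x5=False, x6=True, x7=True, x8=False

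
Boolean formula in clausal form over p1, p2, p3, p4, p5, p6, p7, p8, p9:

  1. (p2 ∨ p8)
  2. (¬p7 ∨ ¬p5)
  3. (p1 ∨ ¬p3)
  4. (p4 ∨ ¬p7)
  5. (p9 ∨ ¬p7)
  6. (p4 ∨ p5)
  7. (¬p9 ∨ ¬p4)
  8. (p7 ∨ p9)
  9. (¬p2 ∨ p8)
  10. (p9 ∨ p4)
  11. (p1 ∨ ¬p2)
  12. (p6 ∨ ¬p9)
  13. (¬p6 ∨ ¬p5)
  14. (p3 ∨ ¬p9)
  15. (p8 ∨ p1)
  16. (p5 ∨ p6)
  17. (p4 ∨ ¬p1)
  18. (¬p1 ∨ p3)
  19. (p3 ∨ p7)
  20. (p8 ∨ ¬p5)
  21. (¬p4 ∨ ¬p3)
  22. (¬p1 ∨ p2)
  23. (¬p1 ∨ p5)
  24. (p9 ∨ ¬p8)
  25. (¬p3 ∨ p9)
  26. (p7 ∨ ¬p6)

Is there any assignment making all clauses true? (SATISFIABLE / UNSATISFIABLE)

p9 = True:
  propagation gives p4=False, p7=False, p5=True, p6=True; an empty clause results — contradiction.
p9 = False:
  propagation gives p7=False; an empty clause results — contradiction.
Every branch closes, so no satisfying assignment exists.

UNSATISFIABLE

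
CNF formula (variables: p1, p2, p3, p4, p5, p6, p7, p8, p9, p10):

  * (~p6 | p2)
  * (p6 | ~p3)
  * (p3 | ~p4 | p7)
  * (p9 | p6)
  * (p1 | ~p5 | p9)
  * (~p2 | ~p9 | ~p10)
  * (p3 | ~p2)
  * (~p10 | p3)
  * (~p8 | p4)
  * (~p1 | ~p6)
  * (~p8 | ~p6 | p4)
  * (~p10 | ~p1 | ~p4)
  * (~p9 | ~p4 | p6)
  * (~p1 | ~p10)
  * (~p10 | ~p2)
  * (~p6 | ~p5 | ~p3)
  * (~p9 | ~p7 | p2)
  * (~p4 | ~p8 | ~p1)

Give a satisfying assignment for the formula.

p1=F  p2=T  p3=T  p4=T  p5=F  p6=T  p7=T  p8=F  p9=T  p10=F

Check each clause:
  1. (~p6 | p2) — p2 is true.
  2. (~p3 | p6) — p6 is true.
  3. (p7 | ~p4 | p3) — p3 is true.
  4. (p9 | p6) — p9 is true.
  5. (p9 | p1 | ~p5) — p9 is true.
  6. (~p9 | ~p10 | ~p2) — ~p10 is true.
  7. (p3 | ~p2) — p3 is true.
  8. (~p10 | p3) — p3 is true.
  9. (~p8 | p4) — ~p8 is true.
  10. (~p6 | ~p1) — ~p1 is true.
  11. (~p8 | ~p6 | p4) — ~p8 is true.
  12. (~p10 | ~p4 | ~p1) — ~p10 is true.
  13. (~p9 | p6 | ~p4) — p6 is true.
  14. (~p1 | ~p10) — ~p10 is true.
  15. (~p2 | ~p10) — ~p10 is true.
  16. (~p3 | ~p5 | ~p6) — ~p5 is true.
  17. (~p9 | ~p7 | p2) — p2 is true.
  18. (~p4 | ~p1 | ~p8) — ~p8 is true.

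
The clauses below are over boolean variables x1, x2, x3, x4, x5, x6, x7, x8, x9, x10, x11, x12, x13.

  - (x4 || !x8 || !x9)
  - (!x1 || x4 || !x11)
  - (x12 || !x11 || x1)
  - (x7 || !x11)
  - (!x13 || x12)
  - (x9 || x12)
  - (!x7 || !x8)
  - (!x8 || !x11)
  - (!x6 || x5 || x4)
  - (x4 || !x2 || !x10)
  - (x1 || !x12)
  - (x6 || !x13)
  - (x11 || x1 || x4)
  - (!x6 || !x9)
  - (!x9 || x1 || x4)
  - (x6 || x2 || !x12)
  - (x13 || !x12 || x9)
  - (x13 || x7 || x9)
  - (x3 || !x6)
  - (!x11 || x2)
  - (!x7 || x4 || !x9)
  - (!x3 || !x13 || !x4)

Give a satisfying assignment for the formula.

x1=1  x2=0  x3=1  x4=0  x5=1  x6=1  x7=0  x8=1  x9=0  x10=1  x11=0  x12=1  x13=1

Check each clause:
  1. (!x9 || !x8 || x4) — !x9 is true.
  2. (x4 || !x11 || !x1) — !x11 is true.
  3. (x1 || x12 || !x11) — x1 is true.
  4. (x7 || !x11) — !x11 is true.
  5. (x12 || !x13) — x12 is true.
  6. (x9 || x12) — x12 is true.
  7. (!x8 || !x7) — !x7 is true.
  8. (!x8 || !x11) — !x11 is true.
  9. (!x6 || x4 || x5) — x5 is true.
  10. (x4 || !x10 || !x2) — !x2 is true.
  11. (x1 || !x12) — x1 is true.
  12. (x6 || !x13) — x6 is true.
  13. (x11 || x1 || x4) — x1 is true.
  14. (!x9 || !x6) — !x9 is true.
  15. (!x9 || x1 || x4) — x1 is true.
  16. (x6 || x2 || !x12) — x6 is true.
  17. (x9 || x13 || !x12) — x13 is true.
  18. (x9 || x7 || x13) — x13 is true.
  19. (x3 || !x6) — x3 is true.
  20. (!x11 || x2) — !x11 is true.
  21. (x4 || !x7 || !x9) — !x7 is true.
  22. (!x13 || !x4 || !x3) — !x4 is true.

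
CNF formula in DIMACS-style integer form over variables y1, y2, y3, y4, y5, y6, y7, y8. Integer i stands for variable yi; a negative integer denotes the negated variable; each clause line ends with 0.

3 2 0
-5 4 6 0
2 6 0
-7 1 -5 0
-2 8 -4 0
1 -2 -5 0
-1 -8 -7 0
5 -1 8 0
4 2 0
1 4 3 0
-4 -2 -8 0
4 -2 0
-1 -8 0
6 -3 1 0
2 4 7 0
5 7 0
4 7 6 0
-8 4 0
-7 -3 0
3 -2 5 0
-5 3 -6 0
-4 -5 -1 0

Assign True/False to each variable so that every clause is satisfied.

Set y1 = False and propagate.
Branch on y2: take y2 = False.
  then y3 is forced to True.
  then y6 is forced to True.
  then y4 is forced to True.
  then y7 is forced to False.
  then y5 is forced to True.
y8 is now unconstrained; take y8 = False.
Every clause has at least one true literal under this assignment.
Check each clause:
  1. (y3 | y2) — y3 is true.
  2. (~y5 | y6 | y4) — y4 is true.
  3. (y6 | y2) — y6 is true.
  4. (~y7 | ~y5 | y1) — ~y7 is true.
  5. (~y2 | ~y4 | y8) — ~y2 is true.
  6. (y1 | ~y2 | ~y5) — ~y2 is true.
  7. (~y8 | ~y1 | ~y7) — ~y8 is true.
  8. (~y1 | y8 | y5) — y5 is true.
  9. (y2 | y4) — y4 is true.
  10. (y1 | y3 | y4) — y3 is true.
  11. (~y8 | ~y2 | ~y4) — ~y8 is true.
  12. (y4 | ~y2) — y4 is true.
  13. (~y8 | ~y1) — ~y8 is true.
  14. (~y3 | y1 | y6) — y6 is true.
  15. (y2 | y4 | y7) — y4 is true.
  16. (y5 | y7) — y5 is true.
  17. (y6 | y4 | y7) — y4 is true.
  18. (y4 | ~y8) — ~y8 is true.
  19. (~y3 | ~y7) — ~y7 is true.
  20. (y5 | y3 | ~y2) — y3 is true.
  21. (~y6 | ~y5 | y3) — y3 is true.
  22. (~y5 | ~y4 | ~y1) — ~y1 is true.

y1=False, y2=False, y3=True, y4=True, y5=True, y6=True, y7=False, y8=False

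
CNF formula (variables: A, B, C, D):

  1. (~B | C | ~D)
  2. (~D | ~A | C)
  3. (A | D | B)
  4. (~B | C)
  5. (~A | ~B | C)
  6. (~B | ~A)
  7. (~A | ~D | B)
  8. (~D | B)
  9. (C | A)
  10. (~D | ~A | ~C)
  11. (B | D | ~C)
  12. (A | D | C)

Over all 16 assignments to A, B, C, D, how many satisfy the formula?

3

The models are:
  A=0 B=1 C=1 D=0
  A=0 B=1 C=1 D=1
  A=1 B=0 C=0 D=0
That's 3 in total.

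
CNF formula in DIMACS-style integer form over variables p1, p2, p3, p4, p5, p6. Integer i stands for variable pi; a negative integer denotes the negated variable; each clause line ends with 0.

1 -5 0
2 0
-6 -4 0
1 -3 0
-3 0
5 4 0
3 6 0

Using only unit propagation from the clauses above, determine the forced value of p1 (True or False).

Unit clause (p2) sets p2 = True.
(NOT p3) is a unit clause: p3 = False.
(p3 OR p6): since p3 = False, the clause reduces to (p6). p6 = True.
(NOT p4 OR NOT p6) with p6 = True leaves only NOT p4, so p4 = False.
In (p4 OR p5), p4 is now false; p5 must hold, so p5 = True.
In (NOT p5 OR p1), NOT p5 is now false; p1 must hold, so p1 = True.

True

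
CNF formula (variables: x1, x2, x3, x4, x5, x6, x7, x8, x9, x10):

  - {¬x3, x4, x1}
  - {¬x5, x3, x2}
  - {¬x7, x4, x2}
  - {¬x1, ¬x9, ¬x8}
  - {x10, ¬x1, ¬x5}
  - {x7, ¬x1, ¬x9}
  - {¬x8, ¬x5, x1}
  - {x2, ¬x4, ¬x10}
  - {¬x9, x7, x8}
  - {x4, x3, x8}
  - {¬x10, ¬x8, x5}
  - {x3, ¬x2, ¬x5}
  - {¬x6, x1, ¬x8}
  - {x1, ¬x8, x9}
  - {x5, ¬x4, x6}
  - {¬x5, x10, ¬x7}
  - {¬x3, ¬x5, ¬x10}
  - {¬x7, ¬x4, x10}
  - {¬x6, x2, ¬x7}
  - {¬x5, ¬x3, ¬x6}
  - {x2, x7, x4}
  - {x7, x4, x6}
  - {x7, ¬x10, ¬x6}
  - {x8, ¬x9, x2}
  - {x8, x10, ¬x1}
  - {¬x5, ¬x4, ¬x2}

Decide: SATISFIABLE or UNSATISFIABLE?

SATISFIABLE

Branch on x1: take x1 = True.
Branch on x2: take x2 = True.
Set x3 = False and propagate.
  then x5 is forced to False.
The remaining clauses are satisfied by x4 = False, x6 = True, x7 = True, x8 = True, x9 = False, x10 = False.
Every clause has at least one true literal under this assignment.
So x1=1, x2=1, x3=0, x4=0, x5=0, x6=1, x7=1, x8=1, x9=0, x10=0 is a satisfying assignment.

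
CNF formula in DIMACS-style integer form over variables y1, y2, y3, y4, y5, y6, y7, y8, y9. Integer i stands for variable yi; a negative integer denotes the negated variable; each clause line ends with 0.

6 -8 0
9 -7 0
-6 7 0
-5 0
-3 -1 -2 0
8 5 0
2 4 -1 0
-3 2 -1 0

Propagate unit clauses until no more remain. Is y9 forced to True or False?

True

(NOT y5) stands alone — y5 = False.
In (y8 OR y5), y5 is now false; y8 must hold, so y8 = True.
(NOT y8 OR y6): since y8 = True, the clause reduces to (y6). y6 = True.
(NOT y6 OR y7) with y6 = True leaves only y7, so y7 = True.
(y9 OR NOT y7) with y7 = True leaves only y9, so y9 = True.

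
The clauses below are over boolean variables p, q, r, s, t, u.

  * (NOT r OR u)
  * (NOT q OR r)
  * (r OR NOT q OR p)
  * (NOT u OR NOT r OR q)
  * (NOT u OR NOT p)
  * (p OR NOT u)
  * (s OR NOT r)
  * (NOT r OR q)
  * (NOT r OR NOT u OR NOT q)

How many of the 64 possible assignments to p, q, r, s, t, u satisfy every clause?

The models are:
  p=0 q=0 r=0 s=0 t=0 u=0
  p=0 q=0 r=0 s=0 t=1 u=0
  p=0 q=0 r=0 s=1 t=0 u=0
  p=0 q=0 r=0 s=1 t=1 u=0
  p=1 q=0 r=0 s=0 t=0 u=0
  p=1 q=0 r=0 s=0 t=1 u=0
  p=1 q=0 r=0 s=1 t=0 u=0
  p=1 q=0 r=0 s=1 t=1 u=0
Count: 8.

8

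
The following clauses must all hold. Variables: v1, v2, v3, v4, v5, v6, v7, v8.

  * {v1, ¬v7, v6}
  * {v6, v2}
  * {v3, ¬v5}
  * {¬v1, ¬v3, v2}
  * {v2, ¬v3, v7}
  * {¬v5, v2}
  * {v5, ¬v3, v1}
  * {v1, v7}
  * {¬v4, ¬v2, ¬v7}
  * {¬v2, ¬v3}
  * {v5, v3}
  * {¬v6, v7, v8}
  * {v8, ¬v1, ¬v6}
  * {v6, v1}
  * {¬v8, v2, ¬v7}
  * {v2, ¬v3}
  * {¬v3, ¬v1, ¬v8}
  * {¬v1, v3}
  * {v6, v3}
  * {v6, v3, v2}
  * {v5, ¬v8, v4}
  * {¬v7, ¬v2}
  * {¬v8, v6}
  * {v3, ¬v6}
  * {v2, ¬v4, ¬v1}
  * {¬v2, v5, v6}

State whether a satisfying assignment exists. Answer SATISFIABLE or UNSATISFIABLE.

UNSATISFIABLE

v2 = True:
  propagation gives v3=False, v5=False; an empty clause results — contradiction.
v2 = False:
  propagation gives v6=True, v5=False, v3=True; an empty clause results — contradiction.
Every branch closes, so no satisfying assignment exists.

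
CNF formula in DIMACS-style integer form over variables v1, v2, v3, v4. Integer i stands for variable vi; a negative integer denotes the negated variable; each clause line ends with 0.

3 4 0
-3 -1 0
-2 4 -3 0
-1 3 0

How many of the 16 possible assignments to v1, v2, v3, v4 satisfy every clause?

Satisfying assignments:
  v1=0 v2=0 v3=0 v4=1
  v1=0 v2=0 v3=1 v4=0
  v1=0 v2=0 v3=1 v4=1
  v1=0 v2=1 v3=0 v4=1
  v1=0 v2=1 v3=1 v4=1
That's 5 in total.

5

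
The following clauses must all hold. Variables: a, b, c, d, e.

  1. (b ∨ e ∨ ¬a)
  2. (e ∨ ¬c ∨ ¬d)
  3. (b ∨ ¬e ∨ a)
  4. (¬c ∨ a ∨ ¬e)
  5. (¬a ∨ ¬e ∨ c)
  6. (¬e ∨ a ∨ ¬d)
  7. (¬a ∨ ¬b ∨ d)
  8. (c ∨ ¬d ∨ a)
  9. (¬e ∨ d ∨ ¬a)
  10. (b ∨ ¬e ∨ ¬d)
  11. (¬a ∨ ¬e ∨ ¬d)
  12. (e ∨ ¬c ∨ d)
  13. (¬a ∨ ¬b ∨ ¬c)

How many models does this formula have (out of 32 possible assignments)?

4

Satisfying assignments:
  a=0 b=0 c=0 d=0 e=0
  a=0 b=1 c=0 d=0 e=0
  a=0 b=1 c=0 d=0 e=1
  a=1 b=1 c=0 d=1 e=0
Count: 4.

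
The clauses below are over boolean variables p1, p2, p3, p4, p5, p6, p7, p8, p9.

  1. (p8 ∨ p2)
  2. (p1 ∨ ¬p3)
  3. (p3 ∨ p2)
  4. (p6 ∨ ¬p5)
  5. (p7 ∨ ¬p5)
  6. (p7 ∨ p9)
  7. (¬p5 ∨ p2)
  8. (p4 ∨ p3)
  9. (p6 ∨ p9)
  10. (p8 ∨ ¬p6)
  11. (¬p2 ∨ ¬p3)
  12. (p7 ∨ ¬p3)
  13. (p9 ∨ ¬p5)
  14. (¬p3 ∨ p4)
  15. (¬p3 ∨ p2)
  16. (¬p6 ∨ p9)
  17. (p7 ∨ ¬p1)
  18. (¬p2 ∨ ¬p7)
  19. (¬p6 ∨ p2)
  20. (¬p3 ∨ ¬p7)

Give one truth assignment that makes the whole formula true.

p1=F, p2=T, p3=F, p4=T, p5=F, p6=F, p7=F, p8=T, p9=T

Pure literal: p4 appears only positively; assign p4 = True.
Pure literal: p5 appears only negated; assign p5 = False.
Set p1 = False and propagate.
  then p3 is forced to False.
  then p2 is forced to True.
  then p7 is forced to False.
  then p9 is forced to True.
Try p6 = False.
p8 is now unconstrained; take p8 = True.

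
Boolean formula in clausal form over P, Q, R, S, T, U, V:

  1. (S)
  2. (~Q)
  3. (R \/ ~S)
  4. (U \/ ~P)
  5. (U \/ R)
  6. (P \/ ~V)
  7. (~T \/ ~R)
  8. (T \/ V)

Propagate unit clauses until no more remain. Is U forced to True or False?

True

(S) stands alone — S = True.
(~Q) is a unit clause: Q = False.
(~S \/ R) with S = True leaves only R, so R = True.
In (~R \/ ~T), ~R is now false; ~T must hold, so T = False.
From (V \/ T) and T = False: V = True.
From (P \/ ~V) and V = True: P = True.
(~P \/ U) with P = True leaves only U, so U = True.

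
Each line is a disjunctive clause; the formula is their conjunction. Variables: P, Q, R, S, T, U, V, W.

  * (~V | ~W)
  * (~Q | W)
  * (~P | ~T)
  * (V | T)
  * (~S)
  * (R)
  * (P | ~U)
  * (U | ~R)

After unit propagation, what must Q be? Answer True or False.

False

(~S) is a unit clause: S = False.
Unit clause (R) sets R = True.
In (~R | U), ~R is now false; U must hold, so U = True.
From (~U | P) and U = True: P = True.
In (~T | ~P), ~P is now false; ~T must hold, so T = False.
In (V | T), T is now false; V must hold, so V = True.
In (~V | ~W), ~V is now false; ~W must hold, so W = False.
(~Q | W) with W = False leaves only ~Q, so Q = False.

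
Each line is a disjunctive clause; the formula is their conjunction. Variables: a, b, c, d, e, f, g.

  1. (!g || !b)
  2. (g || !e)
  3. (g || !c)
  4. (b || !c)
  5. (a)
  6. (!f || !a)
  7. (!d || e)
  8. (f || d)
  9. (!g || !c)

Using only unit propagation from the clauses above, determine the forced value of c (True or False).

False

(a) stands alone — a = True.
From (!f || !a) and a = True: f = False.
From (f || d) and f = False: d = True.
(!d || e) with d = True leaves only e, so e = True.
In (g || !e), !e is now false; g must hold, so g = True.
(!b || !g) with g = True leaves only !b, so b = False.
(!c || b) with b = False leaves only !c, so c = False.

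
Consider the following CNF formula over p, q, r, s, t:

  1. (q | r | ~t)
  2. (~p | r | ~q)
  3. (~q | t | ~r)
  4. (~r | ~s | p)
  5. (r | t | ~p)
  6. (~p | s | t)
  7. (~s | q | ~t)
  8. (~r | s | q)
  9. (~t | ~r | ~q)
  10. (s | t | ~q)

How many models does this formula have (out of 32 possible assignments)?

6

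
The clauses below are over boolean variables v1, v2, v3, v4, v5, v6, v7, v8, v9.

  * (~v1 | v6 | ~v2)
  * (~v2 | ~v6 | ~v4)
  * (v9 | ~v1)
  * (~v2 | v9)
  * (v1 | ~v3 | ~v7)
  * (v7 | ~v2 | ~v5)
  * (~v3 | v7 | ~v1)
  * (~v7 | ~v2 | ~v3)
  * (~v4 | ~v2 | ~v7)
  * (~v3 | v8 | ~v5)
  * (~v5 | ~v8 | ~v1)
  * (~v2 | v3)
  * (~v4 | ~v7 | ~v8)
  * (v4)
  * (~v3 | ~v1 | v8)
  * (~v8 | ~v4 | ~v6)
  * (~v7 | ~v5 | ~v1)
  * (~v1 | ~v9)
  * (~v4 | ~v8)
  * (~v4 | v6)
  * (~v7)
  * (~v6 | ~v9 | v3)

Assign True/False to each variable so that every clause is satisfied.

The clause (v4) is unit: v4 must be True.
Unit propagation: (~v8) forces v8 = False.
Unit propagation: (v6) forces v6 = True.
(~v2) is a unit clause, so v2 = False.
Unit propagation: (~v7) forces v7 = False.
Pure literal: v1 appears only negated; assign v1 = False.
Try v3 = False.
  then v9 is forced to False.
v5 is now unconstrained; take v5 = True.
Check each clause:
  1. (~v2 | v6 | ~v1) — ~v2 is true.
  2. (~v4 | ~v6 | ~v2) — ~v2 is true.
  3. (~v1 | v9) — ~v1 is true.
  4. (~v2 | v9) — ~v2 is true.
  5. (v1 | ~v7 | ~v3) — ~v3 is true.
  6. (v7 | ~v2 | ~v5) — ~v2 is true.
  7. (~v1 | v7 | ~v3) — ~v3 is true.
  8. (~v7 | ~v3 | ~v2) — ~v7 is true.
  9. (~v7 | ~v4 | ~v2) — ~v7 is true.
  10. (~v5 | ~v3 | v8) — ~v3 is true.
  11. (~v1 | ~v5 | ~v8) — ~v8 is true.
  12. (~v2 | v3) — ~v2 is true.
  13. (~v8 | ~v4 | ~v7) — ~v8 is true.
  14. (v4) — v4 is true.
  15. (~v1 | v8 | ~v3) — ~v3 is true.
  16. (~v6 | ~v8 | ~v4) — ~v8 is true.
  17. (~v1 | ~v7 | ~v5) — ~v7 is true.
  18. (~v1 | ~v9) — ~v1 is true.
  19. (~v4 | ~v8) — ~v8 is true.
  20. (v6 | ~v4) — v6 is true.
  21. (~v7) — ~v7 is true.
  22. (v3 | ~v9 | ~v6) — ~v9 is true.

v1=F, v2=F, v3=F, v4=T, v5=T, v6=T, v7=F, v8=F, v9=F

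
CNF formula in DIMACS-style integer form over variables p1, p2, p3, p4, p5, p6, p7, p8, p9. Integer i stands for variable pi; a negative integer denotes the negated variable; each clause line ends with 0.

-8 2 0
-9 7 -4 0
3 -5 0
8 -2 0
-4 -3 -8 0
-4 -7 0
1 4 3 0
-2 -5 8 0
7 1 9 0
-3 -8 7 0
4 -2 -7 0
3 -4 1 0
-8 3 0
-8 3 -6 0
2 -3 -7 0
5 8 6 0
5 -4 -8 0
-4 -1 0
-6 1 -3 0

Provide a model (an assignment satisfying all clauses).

p1=T  p2=F  p3=F  p4=F  p5=F  p6=T  p7=T  p8=F  p9=F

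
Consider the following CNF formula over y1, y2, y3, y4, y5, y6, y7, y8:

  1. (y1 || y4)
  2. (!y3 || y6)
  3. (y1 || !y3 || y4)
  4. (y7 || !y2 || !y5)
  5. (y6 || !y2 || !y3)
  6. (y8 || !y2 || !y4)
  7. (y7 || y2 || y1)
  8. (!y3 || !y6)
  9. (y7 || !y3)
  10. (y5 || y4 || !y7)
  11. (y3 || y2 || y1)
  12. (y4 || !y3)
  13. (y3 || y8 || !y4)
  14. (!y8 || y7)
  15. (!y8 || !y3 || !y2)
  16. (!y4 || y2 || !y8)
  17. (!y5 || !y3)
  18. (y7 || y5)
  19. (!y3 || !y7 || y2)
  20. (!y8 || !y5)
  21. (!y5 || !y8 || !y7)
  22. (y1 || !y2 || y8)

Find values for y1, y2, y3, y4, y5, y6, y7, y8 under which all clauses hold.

y1 occurs only positively in the remaining clauses — set y1 = True.
Branch on y2: take y2 = True.
Branch on y3: take y3 = False.
Try y4 = False.
For the remaining variables, y5 = True, y6 = False, y7 = True, y8 = False works.

y1 = T, y2 = T, y3 = F, y4 = F, y5 = T, y6 = F, y7 = T, y8 = F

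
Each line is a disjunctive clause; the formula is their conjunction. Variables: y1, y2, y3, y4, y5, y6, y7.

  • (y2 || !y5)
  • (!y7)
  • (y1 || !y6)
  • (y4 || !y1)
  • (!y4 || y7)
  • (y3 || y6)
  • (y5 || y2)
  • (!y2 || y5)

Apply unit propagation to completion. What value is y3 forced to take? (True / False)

True

(!y7) is a unit clause: y7 = False.
(!y4 || y7) with y7 = False leaves only !y4, so y4 = False.
(!y1 || y4) with y4 = False leaves only !y1, so y1 = False.
(!y6 || y1) with y1 = False leaves only !y6, so y6 = False.
From (y6 || y3) and y6 = False: y3 = True.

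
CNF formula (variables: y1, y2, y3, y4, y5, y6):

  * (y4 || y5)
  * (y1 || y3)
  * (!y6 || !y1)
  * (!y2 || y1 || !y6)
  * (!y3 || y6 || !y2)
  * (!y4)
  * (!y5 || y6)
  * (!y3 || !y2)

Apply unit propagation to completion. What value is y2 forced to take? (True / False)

(!y4) is a unit clause: y4 = False.
In (y4 || y5), y4 is now false; y5 must hold, so y5 = True.
In (!y5 || y6), !y5 is now false; y6 must hold, so y6 = True.
(!y6 || !y1) with y6 = True leaves only !y1, so y1 = False.
From (y1 || y3) and y1 = False: y3 = True.
(!y6 || !y2 || y1) with y1 = False, y6 = True leaves only !y2, so y2 = False.

False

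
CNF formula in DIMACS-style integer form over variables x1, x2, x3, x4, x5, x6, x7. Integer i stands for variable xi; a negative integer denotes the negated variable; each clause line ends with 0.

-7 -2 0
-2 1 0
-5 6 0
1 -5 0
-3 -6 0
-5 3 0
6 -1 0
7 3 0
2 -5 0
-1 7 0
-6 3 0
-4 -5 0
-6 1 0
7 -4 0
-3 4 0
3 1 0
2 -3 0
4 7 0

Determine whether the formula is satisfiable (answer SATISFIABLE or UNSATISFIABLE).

UNSATISFIABLE

x3 = True:
  propagation gives x6=False, x5=False, x1=False, x2=False; an empty clause results — contradiction.
x3 = False:
  propagation gives x5=False, x7=True, x2=False, x6=False; an empty clause results — contradiction.
Every branch closes, so no satisfying assignment exists.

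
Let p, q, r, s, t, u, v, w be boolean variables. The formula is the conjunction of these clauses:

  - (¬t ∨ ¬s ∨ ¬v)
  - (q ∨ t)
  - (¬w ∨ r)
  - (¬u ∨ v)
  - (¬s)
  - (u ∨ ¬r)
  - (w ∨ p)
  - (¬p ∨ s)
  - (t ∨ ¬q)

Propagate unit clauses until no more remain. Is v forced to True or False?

Unit clause (¬s) sets s = False.
In (¬p ∨ s), s is now false; ¬p must hold, so p = False.
In (p ∨ w), p is now false; w must hold, so w = True.
From (¬w ∨ r) and w = True: r = True.
From (¬r ∨ u) and r = True: u = True.
From (v ∨ ¬u) and u = True: v = True.

True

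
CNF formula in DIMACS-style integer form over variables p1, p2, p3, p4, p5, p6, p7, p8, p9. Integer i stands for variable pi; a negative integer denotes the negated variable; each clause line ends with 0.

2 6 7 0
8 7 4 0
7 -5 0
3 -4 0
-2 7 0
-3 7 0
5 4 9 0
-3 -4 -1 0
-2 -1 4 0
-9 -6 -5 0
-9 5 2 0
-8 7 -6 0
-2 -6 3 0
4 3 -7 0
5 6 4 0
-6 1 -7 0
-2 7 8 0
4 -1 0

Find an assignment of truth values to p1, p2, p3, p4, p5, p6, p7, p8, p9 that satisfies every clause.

p1 = 0, p2 = 0, p3 = 1, p4 = 0, p5 = 1, p6 = 0, p7 = 1, p8 = 1, p9 = 0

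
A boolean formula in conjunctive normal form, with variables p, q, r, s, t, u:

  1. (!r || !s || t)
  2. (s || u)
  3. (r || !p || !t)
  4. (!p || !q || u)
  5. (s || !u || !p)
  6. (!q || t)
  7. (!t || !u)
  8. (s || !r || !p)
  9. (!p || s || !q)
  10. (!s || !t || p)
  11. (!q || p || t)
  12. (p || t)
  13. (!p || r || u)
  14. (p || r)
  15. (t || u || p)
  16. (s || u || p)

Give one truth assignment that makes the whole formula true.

p=1  q=0  r=0  s=1  t=0  u=1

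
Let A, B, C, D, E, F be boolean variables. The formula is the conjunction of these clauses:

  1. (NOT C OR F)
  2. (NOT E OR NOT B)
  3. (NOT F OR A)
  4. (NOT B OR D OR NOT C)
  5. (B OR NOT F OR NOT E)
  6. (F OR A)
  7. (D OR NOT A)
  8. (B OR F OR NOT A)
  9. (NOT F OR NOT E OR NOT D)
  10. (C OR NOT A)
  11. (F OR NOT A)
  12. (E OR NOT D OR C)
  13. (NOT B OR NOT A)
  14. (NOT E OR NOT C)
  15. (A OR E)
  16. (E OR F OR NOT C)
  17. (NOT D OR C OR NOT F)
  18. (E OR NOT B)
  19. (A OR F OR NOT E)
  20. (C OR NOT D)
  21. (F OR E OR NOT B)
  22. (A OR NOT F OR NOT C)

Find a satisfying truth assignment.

A = 1, B = 0, C = 1, D = 1, E = 0, F = 1

Set A = True and propagate.
  then D is forced to True.
  then C is forced to True.
  then F is forced to True.
  then E is forced to False.
  then B is forced to False.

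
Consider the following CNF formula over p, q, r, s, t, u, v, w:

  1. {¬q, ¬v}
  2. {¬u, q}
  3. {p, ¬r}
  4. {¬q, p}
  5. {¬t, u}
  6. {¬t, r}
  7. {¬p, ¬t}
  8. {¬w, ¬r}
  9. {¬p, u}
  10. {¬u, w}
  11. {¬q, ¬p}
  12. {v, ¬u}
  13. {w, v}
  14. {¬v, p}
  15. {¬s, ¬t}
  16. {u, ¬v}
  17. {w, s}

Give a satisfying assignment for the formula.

p=F, q=F, r=F, s=T, t=F, u=F, v=F, w=T

Pure literal: t appears only negated; assign t = False.
Set p = False and propagate.
  then r is forced to False.
  then q is forced to False.
  then u is forced to False.
  then v is forced to False.
  then w is forced to True.
s is now unconstrained; take s = True.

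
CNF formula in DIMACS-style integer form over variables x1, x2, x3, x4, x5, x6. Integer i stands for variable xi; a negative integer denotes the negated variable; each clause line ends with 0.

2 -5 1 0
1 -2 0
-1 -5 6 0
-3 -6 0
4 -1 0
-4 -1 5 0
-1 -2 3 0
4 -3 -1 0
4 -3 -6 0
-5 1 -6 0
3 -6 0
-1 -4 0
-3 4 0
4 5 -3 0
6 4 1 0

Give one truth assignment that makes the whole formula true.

x1 = 0  x2 = 0  x3 = 1  x4 = 1  x5 = 0  x6 = 0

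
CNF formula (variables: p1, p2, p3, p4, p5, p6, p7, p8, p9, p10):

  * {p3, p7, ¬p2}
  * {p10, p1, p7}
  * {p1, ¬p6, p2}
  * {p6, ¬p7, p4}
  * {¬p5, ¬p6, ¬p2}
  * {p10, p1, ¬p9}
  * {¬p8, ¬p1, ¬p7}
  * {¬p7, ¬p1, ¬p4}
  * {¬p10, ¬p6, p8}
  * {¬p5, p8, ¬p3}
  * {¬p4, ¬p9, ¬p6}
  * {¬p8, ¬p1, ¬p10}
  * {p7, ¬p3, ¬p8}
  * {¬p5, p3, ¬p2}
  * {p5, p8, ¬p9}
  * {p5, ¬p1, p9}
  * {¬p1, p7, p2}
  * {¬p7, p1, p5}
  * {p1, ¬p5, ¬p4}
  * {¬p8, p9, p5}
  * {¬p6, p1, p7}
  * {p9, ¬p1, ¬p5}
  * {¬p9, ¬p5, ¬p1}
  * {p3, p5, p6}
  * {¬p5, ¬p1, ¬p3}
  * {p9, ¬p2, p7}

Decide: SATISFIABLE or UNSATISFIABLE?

SATISFIABLE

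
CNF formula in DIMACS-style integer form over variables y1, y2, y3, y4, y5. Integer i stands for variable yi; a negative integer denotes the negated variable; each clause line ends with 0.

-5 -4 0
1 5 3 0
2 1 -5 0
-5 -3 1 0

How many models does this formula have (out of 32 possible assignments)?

17

Case analysis on y5 and y1:
  y5=T, y1=T: remaining (y2,y3,y4) ∈ {(F,F,F); (F,T,F); (T,F,F); (T,T,F)} — 4.
  y5=T, y1=F: remaining (y2,y3,y4) ∈ {(T,F,F)} — 1.
  y5=F, y1=T: y2, y3, y4 free → 2^3 = 8.
  y5=F, y1=F: remaining (y2,y3,y4) ∈ {(F,T,F); (F,T,T); (T,T,F); (T,T,T)} — 4.
Total: 4 + 1 + 8 + 4 = 17.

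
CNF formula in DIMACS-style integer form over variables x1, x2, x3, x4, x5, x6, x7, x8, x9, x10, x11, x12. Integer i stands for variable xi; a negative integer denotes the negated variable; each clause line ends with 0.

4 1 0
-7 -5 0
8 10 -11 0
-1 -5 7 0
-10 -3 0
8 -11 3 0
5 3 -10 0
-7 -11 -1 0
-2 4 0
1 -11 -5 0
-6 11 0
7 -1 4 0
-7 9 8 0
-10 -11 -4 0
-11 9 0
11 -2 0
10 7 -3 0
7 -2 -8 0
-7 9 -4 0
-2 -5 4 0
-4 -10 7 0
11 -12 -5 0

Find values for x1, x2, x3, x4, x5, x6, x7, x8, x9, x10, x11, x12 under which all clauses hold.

x2 occurs only negated in the remaining clauses — set x2 = False.
Pure literal: x6 appears only negated; assign x6 = False.
Branch on x1: take x1 = False.
  then x4 is forced to True.
For the remaining variables, x3 = False, x5 = False, x7 = False, x8 = False, x9 = False, x10 = False, x11 = False, x12 = False works.

x1=False  x2=False  x3=False  x4=True  x5=False  x6=False  x7=False  x8=False  x9=False  x10=False  x11=False  x12=False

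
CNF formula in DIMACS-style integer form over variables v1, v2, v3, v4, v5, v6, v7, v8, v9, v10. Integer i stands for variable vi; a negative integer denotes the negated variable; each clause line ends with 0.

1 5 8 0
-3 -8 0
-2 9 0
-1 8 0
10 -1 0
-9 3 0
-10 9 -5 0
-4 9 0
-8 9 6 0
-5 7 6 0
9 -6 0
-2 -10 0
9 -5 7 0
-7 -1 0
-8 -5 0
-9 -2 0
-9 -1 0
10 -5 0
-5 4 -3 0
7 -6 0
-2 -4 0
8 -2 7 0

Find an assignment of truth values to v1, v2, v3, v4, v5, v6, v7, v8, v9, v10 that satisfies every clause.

v1=F, v2=F, v3=T, v4=T, v5=T, v6=T, v7=T, v8=F, v9=T, v10=T

v2 occurs only negated in the remaining clauses — set v2 = False.
Set v1 = False and propagate.
Try v3 = True.
  then v8 is forced to False.
  then v5 is forced to True.
  then v10 is forced to True.
  then v9 is forced to True.
  then v4 is forced to True.
The remaining clauses are satisfied by v6 = True, v7 = True.
Every clause has at least one true literal under this assignment.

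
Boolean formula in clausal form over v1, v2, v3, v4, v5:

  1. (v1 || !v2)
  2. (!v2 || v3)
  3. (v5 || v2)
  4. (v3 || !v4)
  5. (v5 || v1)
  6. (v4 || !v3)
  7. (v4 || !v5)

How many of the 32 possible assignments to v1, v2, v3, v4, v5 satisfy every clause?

4

Satisfying assignments:
  v1=0 v2=0 v3=1 v4=1 v5=1
  v1=1 v2=0 v3=1 v4=1 v5=1
  v1=1 v2=1 v3=1 v4=1 v5=0
  v1=1 v2=1 v3=1 v4=1 v5=1
Count: 4.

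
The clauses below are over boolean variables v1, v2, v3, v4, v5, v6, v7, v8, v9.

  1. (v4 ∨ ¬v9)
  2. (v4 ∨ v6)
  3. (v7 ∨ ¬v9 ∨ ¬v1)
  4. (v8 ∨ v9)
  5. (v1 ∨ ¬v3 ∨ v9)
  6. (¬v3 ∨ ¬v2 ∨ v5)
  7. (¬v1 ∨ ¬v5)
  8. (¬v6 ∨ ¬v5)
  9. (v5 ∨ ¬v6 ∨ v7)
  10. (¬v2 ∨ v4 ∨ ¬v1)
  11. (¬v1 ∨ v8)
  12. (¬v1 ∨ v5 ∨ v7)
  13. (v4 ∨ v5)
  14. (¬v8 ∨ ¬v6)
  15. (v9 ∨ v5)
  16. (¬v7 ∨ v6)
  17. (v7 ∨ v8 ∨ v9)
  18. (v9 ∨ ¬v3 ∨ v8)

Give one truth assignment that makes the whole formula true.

v1=False, v2=True, v3=True, v4=True, v5=True, v6=False, v7=False, v8=False, v9=True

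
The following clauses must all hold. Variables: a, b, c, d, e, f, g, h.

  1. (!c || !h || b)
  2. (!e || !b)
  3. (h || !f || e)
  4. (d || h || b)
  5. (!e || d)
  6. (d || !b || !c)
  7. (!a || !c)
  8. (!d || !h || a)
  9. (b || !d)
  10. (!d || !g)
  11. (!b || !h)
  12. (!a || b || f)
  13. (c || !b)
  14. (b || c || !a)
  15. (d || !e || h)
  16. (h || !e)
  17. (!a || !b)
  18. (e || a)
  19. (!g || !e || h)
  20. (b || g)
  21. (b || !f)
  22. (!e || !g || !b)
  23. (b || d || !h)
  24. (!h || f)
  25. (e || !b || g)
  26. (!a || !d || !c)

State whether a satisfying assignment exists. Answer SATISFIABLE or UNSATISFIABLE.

UNSATISFIABLE

b = True:
  propagation gives e=False, h=False, f=False, c=True; an empty clause results — contradiction.
b = False:
  propagation gives d=False, h=True; an empty clause results — contradiction.
Every branch closes, so no satisfying assignment exists.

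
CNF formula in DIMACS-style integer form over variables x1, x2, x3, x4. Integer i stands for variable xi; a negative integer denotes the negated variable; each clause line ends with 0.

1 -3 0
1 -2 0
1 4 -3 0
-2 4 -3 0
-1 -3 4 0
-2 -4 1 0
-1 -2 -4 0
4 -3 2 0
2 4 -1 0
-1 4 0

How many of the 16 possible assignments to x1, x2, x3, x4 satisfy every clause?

4

The models are:
  x1=0 x2=0 x3=0 x4=0
  x1=0 x2=0 x3=0 x4=1
  x1=1 x2=0 x3=0 x4=1
  x1=1 x2=0 x3=1 x4=1
Count: 4.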